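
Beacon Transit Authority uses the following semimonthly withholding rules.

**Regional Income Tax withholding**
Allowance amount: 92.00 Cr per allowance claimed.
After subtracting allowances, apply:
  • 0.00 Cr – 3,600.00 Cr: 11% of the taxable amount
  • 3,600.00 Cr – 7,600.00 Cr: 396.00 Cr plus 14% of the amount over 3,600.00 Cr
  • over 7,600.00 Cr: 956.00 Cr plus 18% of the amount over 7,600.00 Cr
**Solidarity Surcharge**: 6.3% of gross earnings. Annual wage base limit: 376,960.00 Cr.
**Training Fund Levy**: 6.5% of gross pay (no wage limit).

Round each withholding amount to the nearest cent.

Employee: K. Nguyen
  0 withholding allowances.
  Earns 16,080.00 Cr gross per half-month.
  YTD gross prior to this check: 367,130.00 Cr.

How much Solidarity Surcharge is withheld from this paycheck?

Solidarity Surcharge: cap 376,960.00 Cr − YTD 367,130.00 Cr = 9,830.00 Cr subject; 6.3% × 9,830.00 Cr = 619.29 Cr

619.29 Cr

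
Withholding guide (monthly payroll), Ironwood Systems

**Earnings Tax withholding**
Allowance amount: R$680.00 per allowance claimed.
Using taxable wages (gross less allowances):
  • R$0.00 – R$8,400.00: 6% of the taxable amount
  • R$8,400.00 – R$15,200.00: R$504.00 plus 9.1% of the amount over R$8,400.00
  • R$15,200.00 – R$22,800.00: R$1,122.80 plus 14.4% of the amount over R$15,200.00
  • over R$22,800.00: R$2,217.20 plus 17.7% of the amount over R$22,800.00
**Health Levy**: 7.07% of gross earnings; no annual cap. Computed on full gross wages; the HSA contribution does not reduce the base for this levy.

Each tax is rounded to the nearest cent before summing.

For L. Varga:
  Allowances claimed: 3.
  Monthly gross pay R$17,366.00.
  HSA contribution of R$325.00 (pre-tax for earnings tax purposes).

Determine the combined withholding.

Earnings Tax: taxable = R$17,366.00 − R$325.00 − 3×R$680.00 = R$15,001.00
  R$504.00 + 9.1% × (R$15,001.00 − R$8,400.00) = R$504.00 + 9.1% × R$6,601.00 = R$1,104.69
Health Levy: 7.07% × R$17,366.00 = R$1,227.78
Total: R$1,104.69 + R$1,227.78 = R$2,332.47

R$2,332.47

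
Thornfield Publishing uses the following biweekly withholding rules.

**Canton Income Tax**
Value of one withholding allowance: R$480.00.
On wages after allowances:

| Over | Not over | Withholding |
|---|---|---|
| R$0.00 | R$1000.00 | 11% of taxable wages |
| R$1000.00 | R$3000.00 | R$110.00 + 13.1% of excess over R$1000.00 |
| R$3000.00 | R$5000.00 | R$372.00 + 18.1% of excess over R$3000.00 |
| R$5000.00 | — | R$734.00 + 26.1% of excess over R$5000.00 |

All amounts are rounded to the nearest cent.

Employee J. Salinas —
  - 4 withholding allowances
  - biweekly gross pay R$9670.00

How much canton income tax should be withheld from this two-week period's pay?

R$1451.75

Canton Income Tax: taxable = R$9670.00 − 4×R$480.00 = R$7750.00
  R$734.00 + 26.1% × (R$7750.00 − R$5000.00) = R$734.00 + 26.1% × R$2750.00 = R$1451.75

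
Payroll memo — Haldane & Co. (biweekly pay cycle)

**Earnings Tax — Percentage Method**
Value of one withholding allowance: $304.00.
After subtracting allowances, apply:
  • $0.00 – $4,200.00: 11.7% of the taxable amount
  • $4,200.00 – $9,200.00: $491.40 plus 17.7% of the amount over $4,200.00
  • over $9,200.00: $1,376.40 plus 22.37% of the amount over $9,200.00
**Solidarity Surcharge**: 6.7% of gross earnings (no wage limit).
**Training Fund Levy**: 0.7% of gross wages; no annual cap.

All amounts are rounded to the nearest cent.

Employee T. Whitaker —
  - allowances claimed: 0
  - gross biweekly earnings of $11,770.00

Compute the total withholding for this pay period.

$2,822.29

Earnings Tax: taxable = $11,770.00
  $1,376.40 + 22.37% × ($11,770.00 − $9,200.00) = $1,376.40 + 22.37% × $2,570.00 = $1,951.31
Solidarity Surcharge: 6.7% × $11,770.00 = $788.59
Training Fund Levy: 0.7% × $11,770.00 = $82.39
Total: $1,951.31 + $788.59 + $82.39 = $2,822.29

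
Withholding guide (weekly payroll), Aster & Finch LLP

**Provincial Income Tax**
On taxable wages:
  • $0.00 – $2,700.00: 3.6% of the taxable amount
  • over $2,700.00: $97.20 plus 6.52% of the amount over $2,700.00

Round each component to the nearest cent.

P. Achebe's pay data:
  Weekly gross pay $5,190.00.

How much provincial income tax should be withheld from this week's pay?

$259.55

Provincial Income Tax: taxable = $5,190.00
  $97.20 + 6.52% × ($5,190.00 − $2,700.00) = $97.20 + 6.52% × $2,490.00 = $259.55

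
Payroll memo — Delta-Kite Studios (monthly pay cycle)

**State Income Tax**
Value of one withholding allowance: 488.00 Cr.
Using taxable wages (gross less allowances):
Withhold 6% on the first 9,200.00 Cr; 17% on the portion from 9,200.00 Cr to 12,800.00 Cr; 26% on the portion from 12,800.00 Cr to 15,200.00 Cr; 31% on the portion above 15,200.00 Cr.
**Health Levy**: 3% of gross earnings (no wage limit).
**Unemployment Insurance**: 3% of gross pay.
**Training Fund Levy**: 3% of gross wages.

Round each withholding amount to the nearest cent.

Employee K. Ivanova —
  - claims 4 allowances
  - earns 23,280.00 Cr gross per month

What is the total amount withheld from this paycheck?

State Income Tax: taxable = 23,280.00 Cr − 4×488.00 Cr = 21,328.00 Cr
  1,788.00 Cr + 31% × (21,328.00 Cr − 15,200.00 Cr) = 1,788.00 Cr + 31% × 6,128.00 Cr = 3,687.68 Cr
Health Levy: 3% × 23,280.00 Cr = 698.40 Cr
Unemployment Insurance: 3% × 23,280.00 Cr = 698.40 Cr
Training Fund Levy: 3% × 23,280.00 Cr = 698.40 Cr
Total: 3,687.68 Cr + 698.40 Cr + 698.40 Cr + 698.40 Cr = 5,782.88 Cr

5,782.88 Cr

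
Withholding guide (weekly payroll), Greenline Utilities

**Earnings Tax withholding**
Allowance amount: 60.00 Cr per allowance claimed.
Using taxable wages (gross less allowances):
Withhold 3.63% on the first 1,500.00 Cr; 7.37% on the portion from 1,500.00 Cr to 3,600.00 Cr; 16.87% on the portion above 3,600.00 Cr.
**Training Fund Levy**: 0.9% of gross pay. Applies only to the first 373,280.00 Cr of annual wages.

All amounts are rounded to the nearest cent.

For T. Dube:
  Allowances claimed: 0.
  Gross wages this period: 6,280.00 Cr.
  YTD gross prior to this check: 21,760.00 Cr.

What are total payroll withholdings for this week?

Earnings Tax: taxable = 6,280.00 Cr
  209.22 Cr + 16.87% × (6,280.00 Cr − 3,600.00 Cr) = 209.22 Cr + 16.87% × 2,680.00 Cr = 661.34 Cr
Training Fund Levy: 0.9% × 6,280.00 Cr = 56.52 Cr
Total: 661.34 Cr + 56.52 Cr = 717.86 Cr

717.86 Cr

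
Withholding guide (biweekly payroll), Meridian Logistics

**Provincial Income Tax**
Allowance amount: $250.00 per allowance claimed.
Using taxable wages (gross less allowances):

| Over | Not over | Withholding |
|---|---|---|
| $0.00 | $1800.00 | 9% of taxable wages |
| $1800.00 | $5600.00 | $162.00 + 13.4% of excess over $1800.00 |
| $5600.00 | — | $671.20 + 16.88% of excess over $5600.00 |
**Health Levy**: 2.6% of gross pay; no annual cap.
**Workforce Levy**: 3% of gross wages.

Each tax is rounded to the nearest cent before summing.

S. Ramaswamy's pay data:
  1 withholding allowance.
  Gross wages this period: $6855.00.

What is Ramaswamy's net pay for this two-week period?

Provincial Income Tax: taxable = $6855.00 − 1×$250.00 = $6605.00
  $671.20 + 16.88% × ($6605.00 − $5600.00) = $671.20 + 16.88% × $1005.00 = $840.84
Health Levy: 2.6% × $6855.00 = $178.23
Workforce Levy: 3% × $6855.00 = $205.65
Total withheld: $840.84 + $178.23 + $205.65 = $1224.72
Net pay: $6855.00 − $1224.72 = $5630.28

$5630.28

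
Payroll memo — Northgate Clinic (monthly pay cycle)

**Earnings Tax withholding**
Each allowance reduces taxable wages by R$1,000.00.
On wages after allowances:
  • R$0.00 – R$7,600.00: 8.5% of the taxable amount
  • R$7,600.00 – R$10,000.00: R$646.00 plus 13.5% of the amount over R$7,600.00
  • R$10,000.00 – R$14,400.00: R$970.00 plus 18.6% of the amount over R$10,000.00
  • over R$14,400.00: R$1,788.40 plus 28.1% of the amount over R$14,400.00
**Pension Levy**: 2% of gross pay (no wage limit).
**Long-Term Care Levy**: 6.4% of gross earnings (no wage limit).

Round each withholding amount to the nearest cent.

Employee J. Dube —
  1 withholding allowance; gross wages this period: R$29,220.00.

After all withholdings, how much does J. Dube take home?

R$21,093.70

Earnings Tax: taxable = R$29,220.00 − 1×R$1,000.00 = R$28,220.00
  R$1,788.40 + 28.1% × (R$28,220.00 − R$14,400.00) = R$1,788.40 + 28.1% × R$13,820.00 = R$5,671.82
Pension Levy: 2% × R$29,220.00 = R$584.40
Long-Term Care Levy: 6.4% × R$29,220.00 = R$1,870.08
Total withheld: R$5,671.82 + R$584.40 + R$1,870.08 = R$8,126.30
Net pay: R$29,220.00 − R$8,126.30 = R$21,093.70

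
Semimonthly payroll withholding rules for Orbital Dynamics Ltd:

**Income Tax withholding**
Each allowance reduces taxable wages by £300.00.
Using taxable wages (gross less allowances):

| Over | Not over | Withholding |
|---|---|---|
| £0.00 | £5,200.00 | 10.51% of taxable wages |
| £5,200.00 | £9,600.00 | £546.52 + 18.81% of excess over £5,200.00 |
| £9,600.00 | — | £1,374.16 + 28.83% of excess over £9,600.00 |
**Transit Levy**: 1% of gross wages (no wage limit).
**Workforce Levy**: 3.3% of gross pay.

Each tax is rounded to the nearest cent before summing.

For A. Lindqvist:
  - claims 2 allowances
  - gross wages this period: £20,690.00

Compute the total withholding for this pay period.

£5,288.10

Income Tax: taxable = £20,690.00 − 2×£300.00 = £20,090.00
  £1,374.16 + 28.83% × (£20,090.00 − £9,600.00) = £1,374.16 + 28.83% × £10,490.00 = £4,398.43
Transit Levy: 1% × £20,690.00 = £206.90
Workforce Levy: 3.3% × £20,690.00 = £682.77
Total: £4,398.43 + £206.90 + £682.77 = £5,288.10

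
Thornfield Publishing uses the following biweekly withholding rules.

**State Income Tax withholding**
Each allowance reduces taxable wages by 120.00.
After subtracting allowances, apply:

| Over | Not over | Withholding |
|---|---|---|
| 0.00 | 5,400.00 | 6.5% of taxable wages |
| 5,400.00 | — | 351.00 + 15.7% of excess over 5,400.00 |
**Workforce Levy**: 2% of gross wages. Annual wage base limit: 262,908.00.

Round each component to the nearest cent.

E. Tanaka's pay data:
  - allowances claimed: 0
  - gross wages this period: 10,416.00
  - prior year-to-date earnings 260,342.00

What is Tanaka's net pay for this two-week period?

State Income Tax: taxable = 10,416.00
  351.00 + 15.7% × (10,416.00 − 5,400.00) = 351.00 + 15.7% × 5,016.00 = 1,138.51
Workforce Levy: cap 262,908.00 − YTD 260,342.00 = 2,566.00 subject; 2% × 2,566.00 = 51.32
Total withheld: 1,138.51 + 51.32 = 1,189.83
Net pay: 10,416.00 − 1,189.83 = 9,226.17

9,226.17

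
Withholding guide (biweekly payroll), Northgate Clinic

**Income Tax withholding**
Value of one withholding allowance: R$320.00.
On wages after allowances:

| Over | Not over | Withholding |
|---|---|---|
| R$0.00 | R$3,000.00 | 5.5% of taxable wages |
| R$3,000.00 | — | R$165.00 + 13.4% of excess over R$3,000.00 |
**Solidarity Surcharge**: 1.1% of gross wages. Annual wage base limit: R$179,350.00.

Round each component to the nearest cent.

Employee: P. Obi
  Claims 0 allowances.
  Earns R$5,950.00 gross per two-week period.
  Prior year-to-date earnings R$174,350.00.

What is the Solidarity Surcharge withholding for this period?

R$55.00

Solidarity Surcharge: cap R$179,350.00 − YTD R$174,350.00 = R$5,000.00 subject; 1.1% × R$5,000.00 = R$55.00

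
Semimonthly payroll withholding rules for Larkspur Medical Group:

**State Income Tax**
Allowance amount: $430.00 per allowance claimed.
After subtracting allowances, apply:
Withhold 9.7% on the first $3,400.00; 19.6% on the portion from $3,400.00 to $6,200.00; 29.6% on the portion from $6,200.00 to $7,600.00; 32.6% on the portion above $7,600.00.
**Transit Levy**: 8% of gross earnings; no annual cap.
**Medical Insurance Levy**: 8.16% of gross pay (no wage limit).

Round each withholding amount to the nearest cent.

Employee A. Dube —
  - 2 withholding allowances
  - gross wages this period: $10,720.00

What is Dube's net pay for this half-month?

$6,957.89

State Income Tax: taxable = $10,720.00 − 2×$430.00 = $9,860.00
  $1,293.00 + 32.6% × ($9,860.00 − $7,600.00) = $1,293.00 + 32.6% × $2,260.00 = $2,029.76
Transit Levy: 8% × $10,720.00 = $857.60
Medical Insurance Levy: 8.16% × $10,720.00 = $874.75
Total withheld: $2,029.76 + $857.60 + $874.75 = $3,762.11
Net pay: $10,720.00 − $3,762.11 = $6,957.89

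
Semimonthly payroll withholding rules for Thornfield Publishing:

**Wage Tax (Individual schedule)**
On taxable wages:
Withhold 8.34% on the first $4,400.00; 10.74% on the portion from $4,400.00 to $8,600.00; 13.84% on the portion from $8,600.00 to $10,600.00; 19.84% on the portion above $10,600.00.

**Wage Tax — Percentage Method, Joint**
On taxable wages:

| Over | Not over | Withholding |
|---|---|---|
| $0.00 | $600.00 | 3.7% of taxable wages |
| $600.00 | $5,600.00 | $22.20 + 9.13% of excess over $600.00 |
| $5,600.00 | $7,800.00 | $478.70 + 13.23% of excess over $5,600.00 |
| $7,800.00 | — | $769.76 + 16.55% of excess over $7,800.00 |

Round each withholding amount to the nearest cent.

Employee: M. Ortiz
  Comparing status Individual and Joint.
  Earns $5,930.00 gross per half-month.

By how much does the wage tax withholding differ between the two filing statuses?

$8.92

Wage Tax (Individual): taxable = $5,930.00
  $366.96 + 10.74% × ($5,930.00 − $4,400.00) = $366.96 + 10.74% × $1,530.00 = $531.28
Wage Tax (Joint): taxable = $5,930.00
  $478.70 + 13.23% × ($5,930.00 − $5,600.00) = $478.70 + 13.23% × $330.00 = $522.36
Difference: |$531.28 − $522.36| = $8.92 (higher under Individual)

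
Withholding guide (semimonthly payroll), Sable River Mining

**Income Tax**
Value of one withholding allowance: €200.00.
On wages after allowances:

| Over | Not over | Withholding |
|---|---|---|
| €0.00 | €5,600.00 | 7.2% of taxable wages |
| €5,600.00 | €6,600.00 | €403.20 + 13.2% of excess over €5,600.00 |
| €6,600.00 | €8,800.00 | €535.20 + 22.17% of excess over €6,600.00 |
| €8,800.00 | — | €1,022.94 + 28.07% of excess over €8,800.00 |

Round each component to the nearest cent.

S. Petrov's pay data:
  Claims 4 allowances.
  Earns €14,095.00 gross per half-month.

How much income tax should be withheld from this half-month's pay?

€2,284.69

Income Tax: taxable = €14,095.00 − 4×€200.00 = €13,295.00
  €1,022.94 + 28.07% × (€13,295.00 − €8,800.00) = €1,022.94 + 28.07% × €4,495.00 = €2,284.69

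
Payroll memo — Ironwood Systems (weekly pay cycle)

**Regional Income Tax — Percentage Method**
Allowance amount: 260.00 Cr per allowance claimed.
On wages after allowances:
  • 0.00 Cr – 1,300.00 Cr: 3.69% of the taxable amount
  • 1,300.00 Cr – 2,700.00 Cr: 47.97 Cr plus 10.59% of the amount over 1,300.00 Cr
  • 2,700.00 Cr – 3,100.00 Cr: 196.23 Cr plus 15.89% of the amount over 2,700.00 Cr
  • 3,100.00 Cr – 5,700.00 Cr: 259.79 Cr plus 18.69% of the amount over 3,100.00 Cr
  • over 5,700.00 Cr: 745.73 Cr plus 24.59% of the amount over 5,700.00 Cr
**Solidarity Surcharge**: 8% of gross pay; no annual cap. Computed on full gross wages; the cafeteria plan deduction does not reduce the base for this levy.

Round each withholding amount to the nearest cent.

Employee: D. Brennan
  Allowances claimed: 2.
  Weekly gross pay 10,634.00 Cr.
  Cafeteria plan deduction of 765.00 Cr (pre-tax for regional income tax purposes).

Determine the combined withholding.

Regional Income Tax: taxable = 10,634.00 Cr − 765.00 Cr − 2×260.00 Cr = 9,349.00 Cr
  745.73 Cr + 24.59% × (9,349.00 Cr − 5,700.00 Cr) = 745.73 Cr + 24.59% × 3,649.00 Cr = 1,643.02 Cr
Solidarity Surcharge: 8% × 10,634.00 Cr = 850.72 Cr
Total: 1,643.02 Cr + 850.72 Cr = 2,493.74 Cr

2,493.74 Cr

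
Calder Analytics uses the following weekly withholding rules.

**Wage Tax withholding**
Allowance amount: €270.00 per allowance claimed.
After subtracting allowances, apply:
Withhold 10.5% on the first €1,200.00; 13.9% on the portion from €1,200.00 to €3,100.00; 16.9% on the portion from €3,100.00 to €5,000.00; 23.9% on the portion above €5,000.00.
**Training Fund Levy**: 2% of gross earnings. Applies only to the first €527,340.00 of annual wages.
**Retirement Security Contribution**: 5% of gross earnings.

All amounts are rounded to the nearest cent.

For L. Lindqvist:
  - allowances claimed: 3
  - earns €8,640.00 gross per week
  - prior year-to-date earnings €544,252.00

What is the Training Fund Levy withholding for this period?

€0.00

Training Fund Levy: YTD €544,252.00 ≥ cap €527,340.00 → €0.00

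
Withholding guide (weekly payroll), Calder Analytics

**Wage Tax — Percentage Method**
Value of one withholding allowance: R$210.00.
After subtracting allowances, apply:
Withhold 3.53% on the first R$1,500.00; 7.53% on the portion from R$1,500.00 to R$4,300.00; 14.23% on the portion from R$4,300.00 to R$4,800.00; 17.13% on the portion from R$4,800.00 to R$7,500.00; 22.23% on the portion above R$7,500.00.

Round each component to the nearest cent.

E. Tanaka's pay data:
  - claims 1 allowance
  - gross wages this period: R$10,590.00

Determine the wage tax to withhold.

R$1,437.67

Wage Tax: taxable = R$10,590.00 − 1×R$210.00 = R$10,380.00
  R$797.45 + 22.23% × (R$10,380.00 − R$7,500.00) = R$797.45 + 22.23% × R$2,880.00 = R$1,437.67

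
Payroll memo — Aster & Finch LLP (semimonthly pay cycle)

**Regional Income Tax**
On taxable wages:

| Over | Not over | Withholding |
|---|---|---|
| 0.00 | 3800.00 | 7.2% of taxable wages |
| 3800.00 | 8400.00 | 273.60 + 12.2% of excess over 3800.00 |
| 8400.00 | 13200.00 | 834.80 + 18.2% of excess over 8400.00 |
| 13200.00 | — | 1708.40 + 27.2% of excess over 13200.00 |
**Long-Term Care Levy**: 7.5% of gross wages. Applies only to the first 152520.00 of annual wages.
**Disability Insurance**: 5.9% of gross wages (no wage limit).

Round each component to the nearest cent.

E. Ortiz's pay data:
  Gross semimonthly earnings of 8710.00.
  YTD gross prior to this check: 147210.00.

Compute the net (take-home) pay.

6906.64

Regional Income Tax: taxable = 8710.00
  834.80 + 18.2% × (8710.00 − 8400.00) = 834.80 + 18.2% × 310.00 = 891.22
Long-Term Care Levy: cap 152520.00 − YTD 147210.00 = 5310.00 subject; 7.5% × 5310.00 = 398.25
Disability Insurance: 5.9% × 8710.00 = 513.89
Total withheld: 891.22 + 398.25 + 513.89 = 1803.36
Net pay: 8710.00 − 1803.36 = 6906.64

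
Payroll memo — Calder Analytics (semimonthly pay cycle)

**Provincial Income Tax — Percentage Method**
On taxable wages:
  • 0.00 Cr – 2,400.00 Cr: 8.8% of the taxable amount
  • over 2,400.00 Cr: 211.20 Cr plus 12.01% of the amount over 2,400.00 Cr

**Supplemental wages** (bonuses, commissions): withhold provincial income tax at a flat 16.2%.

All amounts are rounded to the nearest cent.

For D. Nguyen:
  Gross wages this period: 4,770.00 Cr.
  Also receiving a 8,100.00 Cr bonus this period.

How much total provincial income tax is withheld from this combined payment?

Provincial Income Tax: taxable = 4,770.00 Cr
  211.20 Cr + 12.01% × (4,770.00 Cr − 2,400.00 Cr) = 211.20 Cr + 12.01% × 2,370.00 Cr = 495.84 Cr
Supplemental (16.2% flat on bonus): 16.2% × 8,100.00 Cr = 1,312.20 Cr
Total provincial income tax: 495.84 Cr + 1,312.20 Cr = 1,808.04 Cr

1,808.04 Cr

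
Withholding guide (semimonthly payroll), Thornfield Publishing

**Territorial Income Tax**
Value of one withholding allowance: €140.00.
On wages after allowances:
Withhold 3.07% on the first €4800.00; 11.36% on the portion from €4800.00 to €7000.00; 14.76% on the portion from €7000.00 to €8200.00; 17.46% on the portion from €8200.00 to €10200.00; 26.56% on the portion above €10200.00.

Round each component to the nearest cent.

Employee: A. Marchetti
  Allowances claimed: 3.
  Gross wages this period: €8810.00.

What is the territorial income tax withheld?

€607.57

Territorial Income Tax: taxable = €8810.00 − 3×€140.00 = €8390.00
  €574.40 + 17.46% × (€8390.00 − €8200.00) = €574.40 + 17.46% × €190.00 = €607.57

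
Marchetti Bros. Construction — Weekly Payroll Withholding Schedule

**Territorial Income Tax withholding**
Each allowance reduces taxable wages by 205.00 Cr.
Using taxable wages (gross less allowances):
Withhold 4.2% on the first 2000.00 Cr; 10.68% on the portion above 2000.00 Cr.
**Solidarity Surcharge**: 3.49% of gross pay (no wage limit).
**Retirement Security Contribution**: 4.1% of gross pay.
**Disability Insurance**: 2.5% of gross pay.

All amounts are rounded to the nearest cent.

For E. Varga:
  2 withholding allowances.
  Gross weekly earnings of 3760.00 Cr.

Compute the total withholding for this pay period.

607.56 Cr

Territorial Income Tax: taxable = 3760.00 Cr − 2×205.00 Cr = 3350.00 Cr
  84.00 Cr + 10.68% × (3350.00 Cr − 2000.00 Cr) = 84.00 Cr + 10.68% × 1350.00 Cr = 228.18 Cr
Solidarity Surcharge: 3.49% × 3760.00 Cr = 131.22 Cr
Retirement Security Contribution: 4.1% × 3760.00 Cr = 154.16 Cr
Disability Insurance: 2.5% × 3760.00 Cr = 94.00 Cr
Total: 228.18 Cr + 131.22 Cr + 154.16 Cr + 94.00 Cr = 607.56 Cr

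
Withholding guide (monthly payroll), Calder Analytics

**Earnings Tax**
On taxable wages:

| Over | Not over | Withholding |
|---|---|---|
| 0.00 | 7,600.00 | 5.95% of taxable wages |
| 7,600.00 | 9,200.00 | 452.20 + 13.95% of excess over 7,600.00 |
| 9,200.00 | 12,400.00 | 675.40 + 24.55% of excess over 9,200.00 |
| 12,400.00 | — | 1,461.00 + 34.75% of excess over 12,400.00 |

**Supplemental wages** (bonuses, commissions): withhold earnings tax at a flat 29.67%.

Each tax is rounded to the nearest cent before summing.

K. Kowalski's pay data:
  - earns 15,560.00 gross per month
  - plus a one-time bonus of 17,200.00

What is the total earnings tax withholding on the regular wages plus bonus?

7,662.34

Earnings Tax: taxable = 15,560.00
  1,461.00 + 34.75% × (15,560.00 − 12,400.00) = 1,461.00 + 34.75% × 3,160.00 = 2,559.10
Supplemental (29.67% flat on bonus): 29.67% × 17,200.00 = 5,103.24
Total earnings tax: 2,559.10 + 5,103.24 = 7,662.34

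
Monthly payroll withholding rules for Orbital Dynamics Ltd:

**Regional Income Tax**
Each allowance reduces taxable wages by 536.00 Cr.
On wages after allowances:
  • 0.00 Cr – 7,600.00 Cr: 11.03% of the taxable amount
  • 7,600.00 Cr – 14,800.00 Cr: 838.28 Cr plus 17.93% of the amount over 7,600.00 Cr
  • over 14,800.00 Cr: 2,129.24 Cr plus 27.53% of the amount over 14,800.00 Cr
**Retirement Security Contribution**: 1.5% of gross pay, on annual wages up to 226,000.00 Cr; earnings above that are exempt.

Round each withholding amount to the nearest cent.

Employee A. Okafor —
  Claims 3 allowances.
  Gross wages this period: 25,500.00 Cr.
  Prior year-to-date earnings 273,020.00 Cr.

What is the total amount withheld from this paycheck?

4,632.27 Cr

Regional Income Tax: taxable = 25,500.00 Cr − 3×536.00 Cr = 23,892.00 Cr
  2,129.24 Cr + 27.53% × (23,892.00 Cr − 14,800.00 Cr) = 2,129.24 Cr + 27.53% × 9,092.00 Cr = 4,632.27 Cr
Retirement Security Contribution: YTD 273,020.00 Cr ≥ cap 226,000.00 Cr → 0.00 Cr
Total: 4,632.27 Cr + 0.00 Cr = 4,632.27 Cr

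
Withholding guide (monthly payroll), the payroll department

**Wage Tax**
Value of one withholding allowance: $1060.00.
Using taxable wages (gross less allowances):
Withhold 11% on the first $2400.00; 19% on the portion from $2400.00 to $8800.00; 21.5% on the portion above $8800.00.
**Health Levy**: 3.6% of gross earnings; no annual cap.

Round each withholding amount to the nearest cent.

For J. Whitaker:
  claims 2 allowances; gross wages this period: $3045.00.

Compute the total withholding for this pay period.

$211.37

Wage Tax: taxable = $3045.00 − 2×$1060.00 = $925.00
  11% × $925.00 = $101.75
Health Levy: 3.6% × $3045.00 = $109.62
Total: $101.75 + $109.62 = $211.37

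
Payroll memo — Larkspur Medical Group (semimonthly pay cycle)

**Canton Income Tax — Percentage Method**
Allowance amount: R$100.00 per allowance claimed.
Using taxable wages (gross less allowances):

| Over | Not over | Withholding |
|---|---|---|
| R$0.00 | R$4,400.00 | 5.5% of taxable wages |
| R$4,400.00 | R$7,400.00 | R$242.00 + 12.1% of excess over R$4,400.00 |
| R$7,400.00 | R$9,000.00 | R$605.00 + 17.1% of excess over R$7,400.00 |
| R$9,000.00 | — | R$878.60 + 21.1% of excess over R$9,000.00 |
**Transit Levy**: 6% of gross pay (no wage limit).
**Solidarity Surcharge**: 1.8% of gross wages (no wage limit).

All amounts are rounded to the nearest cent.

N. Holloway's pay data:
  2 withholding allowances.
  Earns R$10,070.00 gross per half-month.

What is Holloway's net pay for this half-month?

R$8,222.37

Canton Income Tax: taxable = R$10,070.00 − 2×R$100.00 = R$9,870.00
  R$878.60 + 21.1% × (R$9,870.00 − R$9,000.00) = R$878.60 + 21.1% × R$870.00 = R$1,062.17
Transit Levy: 6% × R$10,070.00 = R$604.20
Solidarity Surcharge: 1.8% × R$10,070.00 = R$181.26
Total withheld: R$1,062.17 + R$604.20 + R$181.26 = R$1,847.63
Net pay: R$10,070.00 − R$1,847.63 = R$8,222.37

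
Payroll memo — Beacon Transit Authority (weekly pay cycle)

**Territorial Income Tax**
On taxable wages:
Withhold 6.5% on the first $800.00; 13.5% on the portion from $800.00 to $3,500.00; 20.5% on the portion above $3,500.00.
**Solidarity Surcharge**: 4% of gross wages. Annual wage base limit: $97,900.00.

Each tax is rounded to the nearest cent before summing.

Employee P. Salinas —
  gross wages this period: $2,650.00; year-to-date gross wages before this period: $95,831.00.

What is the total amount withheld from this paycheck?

$384.51

Territorial Income Tax: taxable = $2,650.00
  $52.00 + 13.5% × ($2,650.00 − $800.00) = $52.00 + 13.5% × $1,850.00 = $301.75
Solidarity Surcharge: cap $97,900.00 − YTD $95,831.00 = $2,069.00 subject; 4% × $2,069.00 = $82.76
Total: $301.75 + $82.76 = $384.51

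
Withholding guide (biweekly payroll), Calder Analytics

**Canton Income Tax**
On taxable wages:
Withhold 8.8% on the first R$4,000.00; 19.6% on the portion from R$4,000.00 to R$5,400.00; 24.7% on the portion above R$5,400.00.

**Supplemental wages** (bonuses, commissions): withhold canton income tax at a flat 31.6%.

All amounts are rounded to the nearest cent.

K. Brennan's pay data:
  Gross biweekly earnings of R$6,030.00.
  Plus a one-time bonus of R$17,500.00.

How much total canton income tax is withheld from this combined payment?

Canton Income Tax: taxable = R$6,030.00
  R$626.40 + 24.7% × (R$6,030.00 − R$5,400.00) = R$626.40 + 24.7% × R$630.00 = R$782.01
Supplemental (31.6% flat on bonus): 31.6% × R$17,500.00 = R$5,530.00
Total canton income tax: R$782.01 + R$5,530.00 = R$6,312.01

R$6,312.01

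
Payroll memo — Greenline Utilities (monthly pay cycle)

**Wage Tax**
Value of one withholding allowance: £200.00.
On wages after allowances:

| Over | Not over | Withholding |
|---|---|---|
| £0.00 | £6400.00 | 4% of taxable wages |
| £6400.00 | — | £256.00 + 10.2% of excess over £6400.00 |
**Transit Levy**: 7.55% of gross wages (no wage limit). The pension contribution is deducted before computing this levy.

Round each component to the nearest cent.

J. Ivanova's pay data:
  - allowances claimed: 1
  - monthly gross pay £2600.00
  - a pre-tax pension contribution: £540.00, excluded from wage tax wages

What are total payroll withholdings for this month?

£229.93

Wage Tax: taxable = £2600.00 − £540.00 − 1×£200.00 = £1860.00
  4% × £1860.00 = £74.40
Transit Levy: 7.55% × £2060.00 = £155.53
Total: £74.40 + £155.53 = £229.93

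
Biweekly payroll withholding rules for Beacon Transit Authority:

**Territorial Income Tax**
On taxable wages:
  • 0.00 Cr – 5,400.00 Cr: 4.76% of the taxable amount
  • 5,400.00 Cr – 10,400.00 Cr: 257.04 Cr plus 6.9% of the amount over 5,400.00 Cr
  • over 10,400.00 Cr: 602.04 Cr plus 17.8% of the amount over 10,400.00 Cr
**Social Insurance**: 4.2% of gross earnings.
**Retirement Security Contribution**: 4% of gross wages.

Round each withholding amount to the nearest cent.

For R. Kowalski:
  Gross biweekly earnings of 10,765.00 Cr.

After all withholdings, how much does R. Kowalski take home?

9,215.26 Cr

Territorial Income Tax: taxable = 10,765.00 Cr
  602.04 Cr + 17.8% × (10,765.00 Cr − 10,400.00 Cr) = 602.04 Cr + 17.8% × 365.00 Cr = 667.01 Cr
Social Insurance: 4.2% × 10,765.00 Cr = 452.13 Cr
Retirement Security Contribution: 4% × 10,765.00 Cr = 430.60 Cr
Total withheld: 667.01 Cr + 452.13 Cr + 430.60 Cr = 1,549.74 Cr
Net pay: 10,765.00 Cr − 1,549.74 Cr = 9,215.26 Cr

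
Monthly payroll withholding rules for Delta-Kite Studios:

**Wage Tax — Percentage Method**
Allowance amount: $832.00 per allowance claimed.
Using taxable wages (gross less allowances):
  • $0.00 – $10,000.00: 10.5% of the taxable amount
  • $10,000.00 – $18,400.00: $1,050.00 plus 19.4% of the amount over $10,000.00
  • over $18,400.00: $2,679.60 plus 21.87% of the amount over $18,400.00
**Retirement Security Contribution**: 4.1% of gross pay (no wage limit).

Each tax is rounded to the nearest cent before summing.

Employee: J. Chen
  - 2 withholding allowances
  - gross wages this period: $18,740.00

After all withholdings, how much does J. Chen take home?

$15,548.92

Wage Tax: taxable = $18,740.00 − 2×$832.00 = $17,076.00
  $1,050.00 + 19.4% × ($17,076.00 − $10,000.00) = $1,050.00 + 19.4% × $7,076.00 = $2,422.74
Retirement Security Contribution: 4.1% × $18,740.00 = $768.34
Total withheld: $2,422.74 + $768.34 = $3,191.08
Net pay: $18,740.00 − $3,191.08 = $15,548.92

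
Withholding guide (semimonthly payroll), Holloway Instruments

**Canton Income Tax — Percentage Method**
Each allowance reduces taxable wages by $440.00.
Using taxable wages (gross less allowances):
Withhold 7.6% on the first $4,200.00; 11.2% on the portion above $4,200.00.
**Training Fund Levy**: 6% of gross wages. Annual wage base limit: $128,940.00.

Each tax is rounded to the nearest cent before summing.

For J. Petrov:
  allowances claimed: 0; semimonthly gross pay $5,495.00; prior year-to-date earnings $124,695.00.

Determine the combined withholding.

$718.94

Canton Income Tax: taxable = $5,495.00
  $319.20 + 11.2% × ($5,495.00 − $4,200.00) = $319.20 + 11.2% × $1,295.00 = $464.24
Training Fund Levy: cap $128,940.00 − YTD $124,695.00 = $4,245.00 subject; 6% × $4,245.00 = $254.70
Total: $464.24 + $254.70 = $718.94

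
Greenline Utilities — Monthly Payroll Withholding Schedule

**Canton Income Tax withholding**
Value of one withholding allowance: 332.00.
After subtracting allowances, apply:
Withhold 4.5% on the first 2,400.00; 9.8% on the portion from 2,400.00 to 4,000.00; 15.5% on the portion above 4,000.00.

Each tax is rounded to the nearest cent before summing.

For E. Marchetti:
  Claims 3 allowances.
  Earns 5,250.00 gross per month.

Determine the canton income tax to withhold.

304.17

Canton Income Tax: taxable = 5,250.00 − 3×332.00 = 4,254.00
  264.80 + 15.5% × (4,254.00 − 4,000.00) = 264.80 + 15.5% × 254.00 = 304.17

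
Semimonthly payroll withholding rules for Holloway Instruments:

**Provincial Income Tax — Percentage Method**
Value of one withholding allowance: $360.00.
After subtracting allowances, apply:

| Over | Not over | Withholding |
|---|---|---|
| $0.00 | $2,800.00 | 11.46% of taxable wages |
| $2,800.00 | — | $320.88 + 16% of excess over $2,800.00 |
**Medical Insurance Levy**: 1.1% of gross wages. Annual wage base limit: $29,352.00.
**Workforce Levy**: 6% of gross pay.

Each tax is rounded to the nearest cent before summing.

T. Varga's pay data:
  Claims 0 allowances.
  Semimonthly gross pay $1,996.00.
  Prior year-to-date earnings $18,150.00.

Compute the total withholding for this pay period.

$370.46

Provincial Income Tax: taxable = $1,996.00
  11.46% × $1,996.00 = $228.74
Medical Insurance Levy: 1.1% × $1,996.00 = $21.96
Workforce Levy: 6% × $1,996.00 = $119.76
Total: $228.74 + $21.96 + $119.76 = $370.46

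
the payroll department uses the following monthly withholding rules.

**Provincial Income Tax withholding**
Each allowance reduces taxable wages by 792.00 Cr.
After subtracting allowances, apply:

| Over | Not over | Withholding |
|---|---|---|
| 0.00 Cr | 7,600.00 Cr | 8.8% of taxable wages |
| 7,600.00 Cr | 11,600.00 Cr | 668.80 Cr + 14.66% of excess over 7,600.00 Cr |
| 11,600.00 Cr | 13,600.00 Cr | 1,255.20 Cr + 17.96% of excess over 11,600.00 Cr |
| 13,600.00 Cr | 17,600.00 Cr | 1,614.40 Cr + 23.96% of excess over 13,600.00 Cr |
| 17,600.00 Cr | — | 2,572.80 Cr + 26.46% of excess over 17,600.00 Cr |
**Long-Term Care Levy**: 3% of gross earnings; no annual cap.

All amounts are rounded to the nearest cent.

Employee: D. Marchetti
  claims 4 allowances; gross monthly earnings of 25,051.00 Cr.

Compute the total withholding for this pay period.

Provincial Income Tax: taxable = 25,051.00 Cr − 4×792.00 Cr = 21,883.00 Cr
  2,572.80 Cr + 26.46% × (21,883.00 Cr − 17,600.00 Cr) = 2,572.80 Cr + 26.46% × 4,283.00 Cr = 3,706.08 Cr
Long-Term Care Levy: 3% × 25,051.00 Cr = 751.53 Cr
Total: 3,706.08 Cr + 751.53 Cr = 4,457.61 Cr

4,457.61 Cr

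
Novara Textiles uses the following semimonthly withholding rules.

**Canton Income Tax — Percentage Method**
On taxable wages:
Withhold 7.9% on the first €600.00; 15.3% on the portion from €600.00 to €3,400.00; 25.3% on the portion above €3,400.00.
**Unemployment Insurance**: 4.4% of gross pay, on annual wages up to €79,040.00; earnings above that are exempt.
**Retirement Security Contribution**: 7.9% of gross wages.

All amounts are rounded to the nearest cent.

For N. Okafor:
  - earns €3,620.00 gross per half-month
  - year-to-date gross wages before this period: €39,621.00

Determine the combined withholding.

€976.72

Canton Income Tax: taxable = €3,620.00
  €475.80 + 25.3% × (€3,620.00 − €3,400.00) = €475.80 + 25.3% × €220.00 = €531.46
Unemployment Insurance: 4.4% × €3,620.00 = €159.28
Retirement Security Contribution: 7.9% × €3,620.00 = €285.98
Total: €531.46 + €159.28 + €285.98 = €976.72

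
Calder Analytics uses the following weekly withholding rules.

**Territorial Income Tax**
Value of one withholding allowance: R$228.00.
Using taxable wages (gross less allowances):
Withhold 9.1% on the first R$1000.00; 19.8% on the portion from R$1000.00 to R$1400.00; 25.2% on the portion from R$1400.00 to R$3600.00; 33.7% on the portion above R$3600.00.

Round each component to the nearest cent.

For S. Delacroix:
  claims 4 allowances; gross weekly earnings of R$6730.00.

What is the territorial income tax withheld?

R$1472.07

Territorial Income Tax: taxable = R$6730.00 − 4×R$228.00 = R$5818.00
  R$724.60 + 33.7% × (R$5818.00 − R$3600.00) = R$724.60 + 33.7% × R$2218.00 = R$1472.07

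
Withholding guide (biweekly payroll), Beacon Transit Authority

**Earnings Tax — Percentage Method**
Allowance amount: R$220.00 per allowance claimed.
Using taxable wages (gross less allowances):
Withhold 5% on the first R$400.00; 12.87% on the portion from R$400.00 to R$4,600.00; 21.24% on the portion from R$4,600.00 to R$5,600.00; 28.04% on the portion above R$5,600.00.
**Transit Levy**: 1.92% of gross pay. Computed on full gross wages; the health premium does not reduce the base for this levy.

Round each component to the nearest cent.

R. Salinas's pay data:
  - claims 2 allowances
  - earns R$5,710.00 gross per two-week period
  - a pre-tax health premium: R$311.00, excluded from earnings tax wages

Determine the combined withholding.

Earnings Tax: taxable = R$5,710.00 − R$311.00 − 2×R$220.00 = R$4,959.00
  R$560.54 + 21.24% × (R$4,959.00 − R$4,600.00) = R$560.54 + 21.24% × R$359.00 = R$636.79
Transit Levy: 1.92% × R$5,710.00 = R$109.63
Total: R$636.79 + R$109.63 = R$746.42

R$746.42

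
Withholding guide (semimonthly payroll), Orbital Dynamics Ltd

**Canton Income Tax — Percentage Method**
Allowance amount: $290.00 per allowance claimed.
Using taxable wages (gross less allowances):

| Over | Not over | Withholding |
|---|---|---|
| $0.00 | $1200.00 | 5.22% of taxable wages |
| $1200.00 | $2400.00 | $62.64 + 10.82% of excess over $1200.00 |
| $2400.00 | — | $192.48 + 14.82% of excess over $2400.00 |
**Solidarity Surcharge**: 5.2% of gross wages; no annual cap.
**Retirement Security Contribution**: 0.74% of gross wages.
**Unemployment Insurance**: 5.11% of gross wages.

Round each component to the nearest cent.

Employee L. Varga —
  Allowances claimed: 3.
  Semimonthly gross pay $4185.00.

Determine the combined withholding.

Canton Income Tax: taxable = $4185.00 − 3×$290.00 = $3315.00
  $192.48 + 14.82% × ($3315.00 − $2400.00) = $192.48 + 14.82% × $915.00 = $328.08
Solidarity Surcharge: 5.2% × $4185.00 = $217.62
Retirement Security Contribution: 0.74% × $4185.00 = $30.97
Unemployment Insurance: 5.11% × $4185.00 = $213.85
Total: $328.08 + $217.62 + $30.97 + $213.85 = $790.52

$790.52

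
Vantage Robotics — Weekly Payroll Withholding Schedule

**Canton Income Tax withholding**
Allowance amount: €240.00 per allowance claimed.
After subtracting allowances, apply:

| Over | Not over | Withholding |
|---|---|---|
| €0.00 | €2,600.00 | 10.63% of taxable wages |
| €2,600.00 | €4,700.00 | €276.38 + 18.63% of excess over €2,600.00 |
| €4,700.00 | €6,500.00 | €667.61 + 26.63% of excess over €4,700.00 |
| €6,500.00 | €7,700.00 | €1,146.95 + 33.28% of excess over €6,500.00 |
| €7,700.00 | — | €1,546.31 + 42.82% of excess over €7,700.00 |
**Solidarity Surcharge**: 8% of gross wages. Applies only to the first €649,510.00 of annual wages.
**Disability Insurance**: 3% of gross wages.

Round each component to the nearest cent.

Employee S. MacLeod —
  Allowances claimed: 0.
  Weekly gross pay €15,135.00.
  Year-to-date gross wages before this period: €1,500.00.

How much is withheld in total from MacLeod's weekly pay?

€6,394.83

Canton Income Tax: taxable = €15,135.00
  €1,546.31 + 42.82% × (€15,135.00 − €7,700.00) = €1,546.31 + 42.82% × €7,435.00 = €4,729.98
Solidarity Surcharge: 8% × €15,135.00 = €1,210.80
Disability Insurance: 3% × €15,135.00 = €454.05
Total: €4,729.98 + €1,210.80 + €454.05 = €6,394.83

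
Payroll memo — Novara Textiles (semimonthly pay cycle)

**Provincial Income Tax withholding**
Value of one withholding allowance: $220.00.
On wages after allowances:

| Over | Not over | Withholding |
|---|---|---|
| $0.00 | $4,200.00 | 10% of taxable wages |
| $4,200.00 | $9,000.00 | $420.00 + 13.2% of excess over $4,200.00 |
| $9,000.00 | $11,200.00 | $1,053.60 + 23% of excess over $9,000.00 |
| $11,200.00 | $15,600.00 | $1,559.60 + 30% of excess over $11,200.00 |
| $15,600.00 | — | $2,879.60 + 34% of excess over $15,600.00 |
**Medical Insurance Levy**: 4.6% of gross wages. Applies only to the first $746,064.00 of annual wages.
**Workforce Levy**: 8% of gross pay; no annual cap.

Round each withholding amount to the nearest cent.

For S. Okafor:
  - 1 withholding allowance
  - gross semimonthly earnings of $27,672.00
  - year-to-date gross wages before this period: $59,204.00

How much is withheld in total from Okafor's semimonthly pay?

$10,395.95

Provincial Income Tax: taxable = $27,672.00 − 1×$220.00 = $27,452.00
  $2,879.60 + 34% × ($27,452.00 − $15,600.00) = $2,879.60 + 34% × $11,852.00 = $6,909.28
Medical Insurance Levy: 4.6% × $27,672.00 = $1,272.91
Workforce Levy: 8% × $27,672.00 = $2,213.76
Total: $6,909.28 + $1,272.91 + $2,213.76 = $10,395.95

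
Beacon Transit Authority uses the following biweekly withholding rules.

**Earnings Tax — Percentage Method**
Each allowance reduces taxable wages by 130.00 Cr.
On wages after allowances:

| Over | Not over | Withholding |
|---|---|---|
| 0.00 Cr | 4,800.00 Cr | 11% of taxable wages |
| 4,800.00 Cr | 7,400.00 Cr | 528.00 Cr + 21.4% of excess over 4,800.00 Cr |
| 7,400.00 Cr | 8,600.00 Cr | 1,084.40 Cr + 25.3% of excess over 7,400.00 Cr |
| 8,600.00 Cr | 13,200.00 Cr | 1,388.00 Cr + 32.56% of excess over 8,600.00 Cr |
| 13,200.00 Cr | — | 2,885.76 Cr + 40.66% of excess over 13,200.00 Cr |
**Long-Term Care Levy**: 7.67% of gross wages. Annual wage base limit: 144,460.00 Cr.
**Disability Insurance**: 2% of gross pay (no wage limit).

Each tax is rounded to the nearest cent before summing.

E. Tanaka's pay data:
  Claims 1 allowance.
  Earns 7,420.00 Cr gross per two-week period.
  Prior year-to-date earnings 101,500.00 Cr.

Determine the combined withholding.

Earnings Tax: taxable = 7,420.00 Cr − 1×130.00 Cr = 7,290.00 Cr
  528.00 Cr + 21.4% × (7,290.00 Cr − 4,800.00 Cr) = 528.00 Cr + 21.4% × 2,490.00 Cr = 1,060.86 Cr
Long-Term Care Levy: 7.67% × 7,420.00 Cr = 569.11 Cr
Disability Insurance: 2% × 7,420.00 Cr = 148.40 Cr
Total: 1,060.86 Cr + 569.11 Cr + 148.40 Cr = 1,778.37 Cr

1,778.37 Cr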